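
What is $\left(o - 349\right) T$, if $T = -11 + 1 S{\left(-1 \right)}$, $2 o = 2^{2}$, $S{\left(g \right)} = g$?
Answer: $4164$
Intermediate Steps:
$o = 2$ ($o = \frac{2^{2}}{2} = \frac{1}{2} \cdot 4 = 2$)
$T = -12$ ($T = -11 + 1 \left(-1\right) = -11 - 1 = -12$)
$\left(o - 349\right) T = \left(2 - 349\right) \left(-12\right) = \left(-347\right) \left(-12\right) = 4164$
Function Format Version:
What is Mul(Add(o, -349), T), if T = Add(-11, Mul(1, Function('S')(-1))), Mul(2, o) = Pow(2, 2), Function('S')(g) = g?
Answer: 4164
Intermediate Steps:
o = 2 (o = Mul(Rational(1, 2), Pow(2, 2)) = Mul(Rational(1, 2), 4) = 2)
T = -12 (T = Add(-11, Mul(1, -1)) = Add(-11, -1) = -12)
Mul(Add(o, -349), T) = Mul(Add(2, -349), -12) = Mul(-347, -12) = 4164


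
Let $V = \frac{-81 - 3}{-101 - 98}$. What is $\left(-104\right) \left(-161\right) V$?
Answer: $\frac{1406496}{199} \approx 7067.8$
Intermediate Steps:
$V = \frac{84}{199}$ ($V = - \frac{84}{-199} = \left(-84\right) \left(- \frac{1}{199}\right) = \frac{84}{199} \approx 0.42211$)
$\left(-104\right) \left(-161\right) V = \left(-104\right) \left(-161\right) \frac{84}{199} = 16744 \cdot \frac{84}{199} = \frac{1406496}{199}$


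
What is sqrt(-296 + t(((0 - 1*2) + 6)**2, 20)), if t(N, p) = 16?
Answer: 2*I*sqrt(70) ≈ 16.733*I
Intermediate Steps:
sqrt(-296 + t(((0 - 1*2) + 6)**2, 20)) = sqrt(-296 + 16) = sqrt(-280) = 2*I*sqrt(70)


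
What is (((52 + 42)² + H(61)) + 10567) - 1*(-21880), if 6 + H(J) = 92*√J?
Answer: 41277 + 92*√61 ≈ 41996.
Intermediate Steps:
H(J) = -6 + 92*√J
(((52 + 42)² + H(61)) + 10567) - 1*(-21880) = (((52 + 42)² + (-6 + 92*√61)) + 10567) - 1*(-21880) = ((94² + (-6 + 92*√61)) + 10567) + 21880 = ((8836 + (-6 + 92*√61)) + 10567) + 21880 = ((8830 + 92*√61) + 10567) + 21880 = (19397 + 92*√61) + 21880 = 41277 + 92*√61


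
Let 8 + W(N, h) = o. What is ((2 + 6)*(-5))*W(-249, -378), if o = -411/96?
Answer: 1965/4 ≈ 491.25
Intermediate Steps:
o = -137/32 (o = -411*1/96 = -137/32 ≈ -4.2813)
W(N, h) = -393/32 (W(N, h) = -8 - 137/32 = -393/32)
((2 + 6)*(-5))*W(-249, -378) = ((2 + 6)*(-5))*(-393/32) = (8*(-5))*(-393/32) = -40*(-393/32) = 1965/4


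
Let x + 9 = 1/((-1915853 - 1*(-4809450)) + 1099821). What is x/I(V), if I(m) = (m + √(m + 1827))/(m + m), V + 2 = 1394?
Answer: -800472628992/44396824615 + 575052176*√3219/44396824615 ≈ -17.295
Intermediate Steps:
V = 1392 (V = -2 + 1394 = 1392)
x = -35940761/3993418 (x = -9 + 1/((-1915853 - 1*(-4809450)) + 1099821) = -9 + 1/((-1915853 + 4809450) + 1099821) = -9 + 1/(2893597 + 1099821) = -9 + 1/3993418 = -35940761/3993418 ≈ -9.0000)
I(m) = (m + √(1827 + m))/(2*m) (I(m) = (m + √(1827 + m))/((2*m)) = (m + √(1827 + m))*(1/(2*m)) = (m + √(1827 + m))/(2*m))
x/I(V) = -35940761*2784/(1392 + √(1827 + 1392))/3993418 = -35940761*2784/(1392 + √3219)/3993418 = -35940761/(3993418*(½ + √3219/2784))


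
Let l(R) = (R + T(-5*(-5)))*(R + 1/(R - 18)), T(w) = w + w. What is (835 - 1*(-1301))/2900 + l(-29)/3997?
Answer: 11364258/19456825 ≈ 0.58408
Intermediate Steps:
T(w) = 2*w
l(R) = (50 + R)*(R + 1/(-18 + R)) (l(R) = (R + 2*(-5*(-5)))*(R + 1/(R - 18)) = (R + 2*25)*(R + 1/(-18 + R)) = (R + 50)*(R + 1/(-18 + R)) = (50 + R)*(R + 1/(-18 + R)))
(835 - 1*(-1301))/2900 + l(-29)/3997 = (835 - 1*(-1301))/2900 + ((50 + (-29)³ - 899*(-29) + 32*(-29)²)/(-18 - 29))/3997 = (835 + 1301)*(1/2900) + ((50 - 24389 + 26071 + 32*841)/(-47))*(1/3997) = 2136*(1/2900) - (50 - 24389 + 26071 + 26912)/47*(1/3997) = 534/725 - 1/47*28644*(1/3997) = 534/725 - 28644/47*1/3997 = 534/725 - 4092/26837 = 11364258/19456825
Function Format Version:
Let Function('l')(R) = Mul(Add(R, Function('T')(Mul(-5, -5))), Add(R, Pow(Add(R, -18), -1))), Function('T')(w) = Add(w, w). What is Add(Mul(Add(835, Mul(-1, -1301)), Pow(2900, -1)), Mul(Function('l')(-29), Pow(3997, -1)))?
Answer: Rational(11364258, 19456825) ≈ 0.58408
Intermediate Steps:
Function('T')(w) = Mul(2, w)
Function('l')(R) = Mul(Add(50, R), Add(R, Pow(Add(-18, R), -1))) (Function('l')(R) = Mul(Add(R, Mul(2, Mul(-5, -5))), Add(R, Pow(Add(R, -18), -1))) = Mul(Add(R, Mul(2, 25)), Add(R, Pow(Add(-18, R), -1))) = Mul(Add(R, 50), Add(R, Pow(Add(-18, R), -1))) = Mul(Add(50, R), Add(R, Pow(Add(-18, R), -1))))
Add(Mul(Add(835, Mul(-1, -1301)), Pow(2900, -1)), Mul(Function('l')(-29), Pow(3997, -1))) = Add(Mul(Add(835, Mul(-1, -1301)), Pow(2900, -1)), Mul(Mul(Pow(Add(-18, -29), -1), Add(50, Pow(-29, 3), Mul(-899, -29), Mul(32, Pow(-29, 2)))), Pow(3997, -1))) = Add(Mul(Add(835, 1301), Rational(1, 2900)), Mul(Mul(Pow(-47, -1), Add(50, -24389, 26071, Mul(32, 841))), Rational(1, 3997))) = Add(Mul(2136, Rational(1, 2900)), Mul(Mul(Rational(-1, 47), Add(50, -24389, 26071, 26912)), Rational(1, 3997))) = Add(Rational(534, 725), Mul(Mul(Rational(-1, 47), 28644), Rational(1, 3997))) = Add(Rational(534, 725), Mul(Rational(-28644, 47), Rational(1, 3997))) = Add(Rational(534, 725), Rational(-4092, 26837)) = Rational(11364258, 19456825)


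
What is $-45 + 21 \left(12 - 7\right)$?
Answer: $60$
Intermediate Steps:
$-45 + 21 \left(12 - 7\right) = -45 + 21 \cdot 5 = -45 + 105 = 60$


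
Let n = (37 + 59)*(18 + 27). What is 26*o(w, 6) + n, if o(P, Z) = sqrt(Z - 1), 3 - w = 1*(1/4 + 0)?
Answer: 4320 + 26*sqrt(5) ≈ 4378.1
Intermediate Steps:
n = 4320 (n = 96*45 = 4320)
w = 11/4 (w = 3 - (1/4 + 0) = 3 - 1/4 = 11/4 ≈ 2.7500)
o(P, Z) = sqrt(-1 + Z)
26*o(w, 6) + n = 26*sqrt(-1 + 6) + 4320 = 26*sqrt(5) + 4320 = 4320 + 26*sqrt(5)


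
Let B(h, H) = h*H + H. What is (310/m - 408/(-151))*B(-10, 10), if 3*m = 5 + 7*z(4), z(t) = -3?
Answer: 3012795/604 ≈ 4988.1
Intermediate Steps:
B(h, H) = H + H*h (B(h, H) = H*h + H = H + H*h)
m = -16/3 (m = (5 + 7*(-3))/3 = (5 - 21)/3 = (1/3)*(-16) = -16/3 ≈ -5.3333)
(310/m - 408/(-151))*B(-10, 10) = (310/(-16/3) - 408/(-151))*(10*(1 - 10)) = (310*(-3/16) - 408*(-1/151))*(10*(-9)) = (-465/8 + 408/151)*(-90) = -66951/1208*(-90) = 3012795/604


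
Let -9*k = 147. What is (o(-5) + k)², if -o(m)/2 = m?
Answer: 361/9 ≈ 40.111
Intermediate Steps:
k = -49/3 (k = -⅑*147 = -49/3 ≈ -16.333)
o(m) = -2*m
(o(-5) + k)² = (-2*(-5) - 49/3)² = (10 - 49/3)² = (-19/3)² = 361/9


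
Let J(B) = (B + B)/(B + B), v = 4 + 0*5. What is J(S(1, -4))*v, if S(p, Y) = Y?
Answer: 4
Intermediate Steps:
v = 4 (v = 4 + 0 = 4)
J(B) = 1 (J(B) = (2*B)/((2*B)) = (2*B)*(1/(2*B)) = 1)
J(S(1, -4))*v = 1*4 = 4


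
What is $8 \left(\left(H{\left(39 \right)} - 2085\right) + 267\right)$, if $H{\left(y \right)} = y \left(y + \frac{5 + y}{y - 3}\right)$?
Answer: $- \frac{5984}{3} \approx -1994.7$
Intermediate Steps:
$H{\left(y \right)} = y \left(y + \frac{5 + y}{-3 + y}\right)$ ($H{\left(y \right)} = y \left(y + \frac{5 + y}{y - 3}\right) = y \left(y + \frac{5 + y}{-3 + y}\right)$)
$8 \left(\left(H{\left(39 \right)} - 2085\right) + 267\right) = 8 \left(\left(\frac{39 \left(5 + 39^{2} - 78\right)}{-3 + 39} - 2085\right) + 267\right) = 8 \left(\left(\frac{39 \left(5 + 1521 - 78\right)}{36} - 2085\right) + 267\right) = 8 \left(\left(39 \cdot \frac{1}{36} \cdot 1448 - 2085\right) + 267\right) = 8 \left(\left(\frac{4706}{3} - 2085\right) + 267\right) = 8 \left(- \frac{1549}{3} + 267\right) = 8 \left(- \frac{748}{3}\right) = - \frac{5984}{3}$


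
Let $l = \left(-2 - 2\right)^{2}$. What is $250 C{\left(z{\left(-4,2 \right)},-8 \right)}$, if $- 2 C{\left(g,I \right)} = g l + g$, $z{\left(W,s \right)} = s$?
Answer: $-4250$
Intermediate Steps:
$l = 16$ ($l = \left(-4\right)^{2} = 16$)
$C{\left(g,I \right)} = - \frac{17 g}{2}$ ($C{\left(g,I \right)} = - \frac{g 16 + g}{2} = - \frac{16 g + g}{2} = - \frac{17 g}{2}$)
$250 C{\left(z{\left(-4,2 \right)},-8 \right)} = 250 \left(\left(- \frac{17}{2}\right) 2\right) = 250 \left(-17\right) = -4250$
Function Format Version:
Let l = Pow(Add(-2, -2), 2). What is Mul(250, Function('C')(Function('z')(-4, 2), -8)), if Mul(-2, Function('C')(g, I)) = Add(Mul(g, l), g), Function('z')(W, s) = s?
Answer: -4250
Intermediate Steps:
l = 16 (l = Pow(-4, 2) = 16)
Function('C')(g, I) = Mul(Rational(-17, 2), g) (Function('C')(g, I) = Mul(Rational(-1, 2), Add(Mul(g, 16), g)) = Mul(Rational(-1, 2), Add(Mul(16, g), g)) = Mul(Rational(-1, 2), Mul(17, g)) = Mul(Rational(-17, 2), g))
Mul(250, Function('C')(Function('z')(-4, 2), -8)) = Mul(250, Mul(Rational(-17, 2), 2)) = Mul(250, -17) = -4250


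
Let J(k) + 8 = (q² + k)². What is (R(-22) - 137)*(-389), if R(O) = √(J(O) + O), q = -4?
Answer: 53293 - 389*√6 ≈ 52340.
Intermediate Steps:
J(k) = -8 + (16 + k)² (J(k) = -8 + ((-4)² + k)² = -8 + (16 + k)²)
R(O) = √(-8 + O + (16 + O)²) (R(O) = √((-8 + (16 + O)²) + O) = √(-8 + O + (16 + O)²))
(R(-22) - 137)*(-389) = (√(-8 - 22 + (16 - 22)²) - 137)*(-389) = (√(-8 - 22 + (-6)²) - 137)*(-389) = (√(-8 - 22 + 36) - 137)*(-389) = (√6 - 137)*(-389) = (-137 + √6)*(-389) = 53293 - 389*√6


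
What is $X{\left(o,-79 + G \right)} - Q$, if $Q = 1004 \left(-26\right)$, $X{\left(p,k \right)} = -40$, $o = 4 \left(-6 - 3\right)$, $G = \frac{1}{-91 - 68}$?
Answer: $26064$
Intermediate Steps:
$G = - \frac{1}{159}$ ($G = \frac{1}{-91 - 68} = \frac{1}{-159} = - \frac{1}{159} \approx -0.0062893$)
$o = -36$ ($o = 4 \left(-9\right) = -36$)
$Q = -26104$
$X{\left(o,-79 + G \right)} - Q = -40 - -26104 = -40 + 26104 = 26064$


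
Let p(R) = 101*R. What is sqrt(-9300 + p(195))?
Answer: 3*sqrt(1155) ≈ 101.96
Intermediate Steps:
sqrt(-9300 + p(195)) = sqrt(-9300 + 101*195) = sqrt(-9300 + 19695) = sqrt(10395) = 3*sqrt(1155)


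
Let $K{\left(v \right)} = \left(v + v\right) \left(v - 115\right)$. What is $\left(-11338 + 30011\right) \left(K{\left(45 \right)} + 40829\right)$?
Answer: $644760017$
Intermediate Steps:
$K{\left(v \right)} = 2 v \left(-115 + v\right)$
$\left(-11338 + 30011\right) \left(K{\left(45 \right)} + 40829\right) = \left(-11338 + 30011\right) \left(2 \cdot 45 \left(-115 + 45\right) + 40829\right) = 18673 \left(2 \cdot 45 \left(-70\right) + 40829\right) = 18673 \left(-6300 + 40829\right) = 18673 \cdot 34529 = 644760017$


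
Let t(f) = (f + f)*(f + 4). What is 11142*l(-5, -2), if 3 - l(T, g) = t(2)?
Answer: -233982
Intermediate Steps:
t(f) = 2*f*(4 + f) (t(f) = (2*f)*(4 + f) = 2*f*(4 + f))
l(T, g) = -21 (l(T, g) = 3 - 2*2*(4 + 2) = 3 - 2*2*6 = 3 - 1*24 = 3 - 24 = -21)
11142*l(-5, -2) = 11142*(-21) = -233982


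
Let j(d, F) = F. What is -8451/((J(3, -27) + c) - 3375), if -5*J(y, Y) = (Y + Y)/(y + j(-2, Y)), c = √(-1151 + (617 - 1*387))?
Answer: 3803457060/1519277827 + 1126800*I*√921/1519277827 ≈ 2.5035 + 0.022508*I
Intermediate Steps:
c = I*√921 (c = √(-1151 + (617 - 387)) = √(-1151 + 230) = √(-921) = I*√921 ≈ 30.348*I)
J(y, Y) = -2*Y/(5*(Y + y)) (J(y, Y) = -(Y + Y)/(5*(y + Y)) = -2*Y/(5*(Y + y)))
-8451/((J(3, -27) + c) - 3375) = -8451/((-2*(-27)/(5*(-27) + 5*3) + I*√921) - 3375) = -8451/((-2*(-27)/(-135 + 15) + I*√921) - 3375) = -8451/((-2*(-27)/(-120) + I*√921) - 3375) = -8451/((-2*(-27)*(-1/120) + I*√921) - 3375) = -8451/((-9/20 + I*√921) - 3375) = -8451/(-67509/20 + I*√921)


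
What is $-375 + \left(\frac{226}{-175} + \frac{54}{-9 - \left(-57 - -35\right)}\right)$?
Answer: $- \frac{846613}{2275} \approx -372.14$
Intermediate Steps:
$-375 + \left(\frac{226}{-175} + \frac{54}{-9 - \left(-57 - -35\right)}\right) = -375 + \left(226 \left(- \frac{1}{175}\right) + \frac{54}{-9 - \left(-57 + 35\right)}\right) = -375 - \left(\frac{226}{175} - \frac{54}{-9 - -22}\right) = -375 - \left(\frac{226}{175} - \frac{54}{-9 + 22}\right) = -375 - \left(\frac{226}{175} - \frac{54}{13}\right) = -375 + \left(- \frac{226}{175} + 54 \cdot \frac{1}{13}\right) = -375 + \left(- \frac{226}{175} + \frac{54}{13}\right) = -375 + \frac{6512}{2275} = - \frac{846613}{2275}$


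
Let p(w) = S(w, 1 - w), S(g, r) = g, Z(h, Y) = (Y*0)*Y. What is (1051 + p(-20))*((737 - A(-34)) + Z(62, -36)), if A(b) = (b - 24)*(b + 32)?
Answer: 640251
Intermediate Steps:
Z(h, Y) = 0 (Z(h, Y) = 0*Y = 0)
p(w) = w
A(b) = (-24 + b)*(32 + b)
(1051 + p(-20))*((737 - A(-34)) + Z(62, -36)) = (1051 - 20)*((737 - (-768 + (-34)² + 8*(-34))) + 0) = 1031*((737 - (-768 + 1156 - 272)) + 0) = 1031*((737 - 1*116) + 0) = 1031*((737 - 116) + 0) = 1031*(621 + 0) = 1031*621 = 640251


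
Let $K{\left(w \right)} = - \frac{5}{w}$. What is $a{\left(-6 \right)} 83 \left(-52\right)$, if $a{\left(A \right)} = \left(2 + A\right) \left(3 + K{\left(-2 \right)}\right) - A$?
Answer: $69056$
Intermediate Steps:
$a{\left(A \right)} = 11 + \frac{9 A}{2}$ ($a{\left(A \right)} = \left(2 + A\right) \left(3 - \frac{5}{-2}\right) - A = \left(2 + A\right) \left(3 - - \frac{5}{2}\right) - A = \left(2 + A\right) \left(3 + \frac{5}{2}\right) - A = \left(2 + A\right) \frac{11}{2} - A = \left(11 + \frac{11 A}{2}\right) - A = 11 + \frac{9 A}{2}$)
$a{\left(-6 \right)} 83 \left(-52\right) = \left(11 + \frac{9}{2} \left(-6\right)\right) 83 \left(-52\right) = \left(11 - 27\right) 83 \left(-52\right) = \left(-16\right) 83 \left(-52\right) = \left(-1328\right) \left(-52\right) = 69056$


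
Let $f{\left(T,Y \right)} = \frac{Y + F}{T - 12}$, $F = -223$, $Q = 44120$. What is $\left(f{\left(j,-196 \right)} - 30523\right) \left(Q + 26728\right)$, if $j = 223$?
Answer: $- \frac{456315814656}{211} \approx -2.1626 \cdot 10^{9}$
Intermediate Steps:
$f{\left(T,Y \right)} = \frac{-223 + Y}{-12 + T}$ ($f{\left(T,Y \right)} = \frac{Y - 223}{T - 12} = \frac{-223 + Y}{-12 + T}$)
$\left(f{\left(j,-196 \right)} - 30523\right) \left(Q + 26728\right) = \left(\frac{-223 - 196}{-12 + 223} - 30523\right) \left(44120 + 26728\right) = \left(\frac{1}{211} \left(-419\right) - 30523\right) 70848 = \left(- \frac{419}{211} - 30523\right) 70848 = \left(- \frac{6440772}{211}\right) 70848 = - \frac{456315814656}{211}$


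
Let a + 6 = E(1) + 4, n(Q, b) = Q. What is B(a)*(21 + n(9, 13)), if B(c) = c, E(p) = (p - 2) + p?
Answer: -60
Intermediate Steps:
E(p) = -2 + 2*p (E(p) = (-2 + p) + p = -2 + 2*p)
a = -2 (a = -6 + ((-2 + 2*1) + 4) = -6 + ((-2 + 2) + 4) = -6 + (0 + 4) = -6 + 4 = -2)
B(a)*(21 + n(9, 13)) = -2*(21 + 9) = -2*30 = -60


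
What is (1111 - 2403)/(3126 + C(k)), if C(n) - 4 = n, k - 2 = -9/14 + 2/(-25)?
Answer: -452200/1095947 ≈ -0.41261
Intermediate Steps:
k = 447/350 (k = 2 + (-9/14 + 2/(-25)) = 2 + (-9*1/14 + 2*(-1/25)) = 2 + (-9/14 - 2/25) = 2 - 253/350 = 447/350 ≈ 1.2771)
C(n) = 4 + n
(1111 - 2403)/(3126 + C(k)) = (1111 - 2403)/(3126 + (4 + 447/350)) = -1292/(3126 + 1847/350) = -1292/1095947/350 = -1292*350/1095947 = -452200/1095947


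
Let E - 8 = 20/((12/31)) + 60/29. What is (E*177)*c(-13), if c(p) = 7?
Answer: 2218223/29 ≈ 76491.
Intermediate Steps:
E = 5371/87 (E = 8 + (20/((12/31)) + 60/29) = 8 + (20/((12*(1/31))) + 60*(1/29)) = 8 + (20/(12/31) + 60/29) = 8 + (20*(31/12) + 60/29) = 8 + (155/3 + 60/29) = 8 + 4675/87 = 5371/87 ≈ 61.736)
(E*177)*c(-13) = ((5371/87)*177)*7 = (316889/29)*7 = 2218223/29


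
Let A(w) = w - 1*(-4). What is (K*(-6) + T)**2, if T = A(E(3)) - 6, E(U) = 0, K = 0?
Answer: 4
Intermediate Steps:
A(w) = 4 + w (A(w) = w + 4 = 4 + w)
T = -2 (T = (4 + 0) - 6 = 4 - 6 = -2)
(K*(-6) + T)**2 = (0*(-6) - 2)**2 = (0 - 2)**2 = (-2)**2 = 4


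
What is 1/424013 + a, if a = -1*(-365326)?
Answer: 154902973239/424013 ≈ 3.6533e+5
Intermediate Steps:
a = 365326
1/424013 + a = 1/424013 + 365326 = 154902973239/424013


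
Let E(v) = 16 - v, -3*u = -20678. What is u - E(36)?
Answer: 20738/3 ≈ 6912.7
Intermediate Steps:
u = 20678/3 (u = -⅓*(-20678) = 20678/3 ≈ 6892.7)
u - E(36) = 20678/3 - (16 - 1*36) = 20678/3 - (16 - 36) = 20678/3 - 1*(-20) = 20678/3 + 20 = 20738/3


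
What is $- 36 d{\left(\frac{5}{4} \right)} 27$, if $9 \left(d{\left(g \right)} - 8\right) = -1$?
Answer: $-7668$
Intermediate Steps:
$d{\left(g \right)} = \frac{71}{9}$ ($d{\left(g \right)} = 8 + \frac{1}{9} \left(-1\right) = 8 - \frac{1}{9} = \frac{71}{9}$)
$- 36 d{\left(\frac{5}{4} \right)} 27 = \left(-36\right) \frac{71}{9} \cdot 27 = \left(-284\right) 27 = -7668$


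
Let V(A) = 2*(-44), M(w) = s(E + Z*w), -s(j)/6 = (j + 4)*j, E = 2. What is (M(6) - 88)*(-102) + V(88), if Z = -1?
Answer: 8888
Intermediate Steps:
s(j) = -6*j*(4 + j) (s(j) = -6*(j + 4)*j = -6*(4 + j)*j = -6*j*(4 + j))
M(w) = -6*(2 - w)*(6 - w) (M(w) = -6*(2 - w)*(4 + (2 - w)) = -6*(2 - w)*(6 - w))
V(A) = -88
(M(6) - 88)*(-102) + V(88) = (-6*(-6 + 6)*(-2 + 6) - 88)*(-102) - 88 = (-6*0*4 - 88)*(-102) - 88 = (0 - 88)*(-102) - 88 = -88*(-102) - 88 = 8976 - 88 = 8888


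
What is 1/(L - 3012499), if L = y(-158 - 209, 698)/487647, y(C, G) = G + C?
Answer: -487647/1469036099522 ≈ -3.3195e-7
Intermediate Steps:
y(C, G) = C + G
L = 331/487647 (L = ((-158 - 209) + 698)/487647 = (-367 + 698)*(1/487647) = 331*(1/487647) = 331/487647 ≈ 0.00067877)
1/(L - 3012499) = 1/(331/487647 - 3012499) = 1/(-1469036099522/487647) = -487647/1469036099522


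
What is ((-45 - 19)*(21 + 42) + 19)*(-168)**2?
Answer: -113262912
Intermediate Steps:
((-45 - 19)*(21 + 42) + 19)*(-168)**2 = (-64*63 + 19)*28224 = (-4032 + 19)*28224 = -4013*28224 = -113262912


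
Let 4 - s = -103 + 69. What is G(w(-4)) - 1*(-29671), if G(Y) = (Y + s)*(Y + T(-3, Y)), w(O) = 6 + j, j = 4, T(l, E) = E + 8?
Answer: 31015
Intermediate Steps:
T(l, E) = 8 + E
s = 38 (s = 4 - (-103 + 69) = 4 - 1*(-34) = 4 + 34 = 38)
w(O) = 10 (w(O) = 6 + 4 = 10)
G(Y) = (8 + 2*Y)*(38 + Y) (G(Y) = (Y + 38)*(Y + (8 + Y)) = (38 + Y)*(8 + 2*Y) = (8 + 2*Y)*(38 + Y))
G(w(-4)) - 1*(-29671) = (304 + 2*10**2 + 84*10) - 1*(-29671) = (304 + 2*100 + 840) + 29671 = (304 + 200 + 840) + 29671 = 1344 + 29671 = 31015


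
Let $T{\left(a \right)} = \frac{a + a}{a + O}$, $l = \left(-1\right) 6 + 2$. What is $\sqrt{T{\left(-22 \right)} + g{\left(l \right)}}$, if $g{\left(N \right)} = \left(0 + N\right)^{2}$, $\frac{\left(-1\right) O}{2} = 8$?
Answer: $\frac{\sqrt{6194}}{19} \approx 4.1422$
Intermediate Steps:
$l = -4$ ($l = -6 + 2 = -4$)
$O = -16$ ($O = \left(-2\right) 8 = -16$)
$T{\left(a \right)} = \frac{2 a}{-16 + a}$ ($T{\left(a \right)} = \frac{a + a}{a - 16} = \frac{2 a}{-16 + a}$)
$g{\left(N \right)} = N^{2}$
$\sqrt{T{\left(-22 \right)} + g{\left(l \right)}} = \sqrt{2 \left(-22\right) \frac{1}{-16 - 22} + \left(-4\right)^{2}} = \sqrt{2 \left(-22\right) \frac{1}{-38} + 16} = \sqrt{2 \left(-22\right) \left(- \frac{1}{38}\right) + 16} = \sqrt{\frac{22}{19} + 16} = \sqrt{\frac{326}{19}} = \frac{\sqrt{6194}}{19}$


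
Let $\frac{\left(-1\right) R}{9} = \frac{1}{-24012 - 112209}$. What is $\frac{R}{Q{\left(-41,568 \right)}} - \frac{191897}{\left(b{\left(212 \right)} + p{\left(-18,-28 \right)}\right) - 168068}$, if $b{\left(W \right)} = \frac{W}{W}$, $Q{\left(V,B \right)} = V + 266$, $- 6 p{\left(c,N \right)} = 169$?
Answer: $\frac{3921061194121}{3434713754775} \approx 1.1416$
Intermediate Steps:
$p{\left(c,N \right)} = - \frac{169}{6}$ ($p{\left(c,N \right)} = \left(- \frac{1}{6}\right) 169 = - \frac{169}{6}$)
$Q{\left(V,B \right)} = 266 + V$
$b{\left(W \right)} = 1$
$R = \frac{3}{45407}$ ($R = - \frac{9}{-24012 - 112209} = - \frac{9}{-136221} = \left(-9\right) \left(- \frac{1}{136221}\right) = \frac{3}{45407} \approx 6.6069 \cdot 10^{-5}$)
$\frac{R}{Q{\left(-41,568 \right)}} - \frac{191897}{\left(b{\left(212 \right)} + p{\left(-18,-28 \right)}\right) - 168068} = \frac{3}{45407 \left(266 - 41\right)} - \frac{191897}{\left(1 - \frac{169}{6}\right) - 168068} = \frac{3}{45407 \cdot 225} - \frac{191897}{- \frac{163}{6} - 168068} = \frac{3}{45407} \cdot \frac{1}{225} - \frac{191897}{- \frac{1008571}{6}} = \frac{1}{3405525} - - \frac{1151382}{1008571} = \frac{1}{3405525} + \frac{1151382}{1008571} = \frac{3921061194121}{3434713754775}$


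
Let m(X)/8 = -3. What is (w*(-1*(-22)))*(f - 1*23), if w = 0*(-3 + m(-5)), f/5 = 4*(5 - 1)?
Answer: 0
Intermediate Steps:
m(X) = -24 (m(X) = 8*(-3) = -24)
f = 80 (f = 5*(4*(5 - 1)) = 5*(4*4) = 5*16 = 80)
w = 0 (w = 0*(-3 - 24) = 0*(-27) = 0)
(w*(-1*(-22)))*(f - 1*23) = (0*(-1*(-22)))*(80 - 1*23) = (0*22)*(80 - 23) = 0*57 = 0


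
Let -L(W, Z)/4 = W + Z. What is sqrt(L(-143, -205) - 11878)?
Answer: 7*I*sqrt(214) ≈ 102.4*I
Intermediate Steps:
L(W, Z) = -4*W - 4*Z (L(W, Z) = -4*(W + Z) = -4*W - 4*Z)
sqrt(L(-143, -205) - 11878) = sqrt((-4*(-143) - 4*(-205)) - 11878) = sqrt((572 + 820) - 11878) = sqrt(1392 - 11878) = sqrt(-10486) = 7*I*sqrt(214)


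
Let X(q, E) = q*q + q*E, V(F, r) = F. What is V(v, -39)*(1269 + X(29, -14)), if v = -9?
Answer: -15336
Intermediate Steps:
X(q, E) = q**2 + E*q
V(v, -39)*(1269 + X(29, -14)) = -9*(1269 + 29*(-14 + 29)) = -9*(1269 + 29*15) = -9*(1269 + 435) = -9*1704 = -15336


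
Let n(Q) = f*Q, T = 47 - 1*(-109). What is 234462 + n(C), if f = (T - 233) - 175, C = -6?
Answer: 235974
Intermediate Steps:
T = 156 (T = 47 + 109 = 156)
f = -252 (f = (156 - 233) - 175 = -77 - 175 = -252)
n(Q) = -252*Q
234462 + n(C) = 234462 - 252*(-6) = 234462 + 1512 = 235974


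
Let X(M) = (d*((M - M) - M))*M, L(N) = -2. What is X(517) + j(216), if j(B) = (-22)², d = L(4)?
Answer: 535062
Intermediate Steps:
d = -2
j(B) = 484
X(M) = 2*M² (X(M) = (-2*((M - M) - M))*M = (-2*(0 - M))*M = (-(-2)*M)*M = (2*M)*M = 2*M²)
X(517) + j(216) = 2*517² + 484 = 2*267289 + 484 = 534578 + 484 = 535062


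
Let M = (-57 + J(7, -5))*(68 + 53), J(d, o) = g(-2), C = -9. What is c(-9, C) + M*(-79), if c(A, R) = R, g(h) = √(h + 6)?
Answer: 525736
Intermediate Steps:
g(h) = √(6 + h)
J(d, o) = 2 (J(d, o) = √(6 - 2) = √4 = 2)
M = -6655 (M = (-57 + 2)*(68 + 53) = -55*121 = -6655)
c(-9, C) + M*(-79) = -9 - 6655*(-79) = -9 + 525745 = 525736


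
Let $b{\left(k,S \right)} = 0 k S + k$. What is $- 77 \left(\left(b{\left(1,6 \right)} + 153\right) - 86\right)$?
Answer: $-5236$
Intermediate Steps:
$b{\left(k,S \right)} = k$ ($b{\left(k,S \right)} = 0 S + k = 0 + k = k$)
$- 77 \left(\left(b{\left(1,6 \right)} + 153\right) - 86\right) = - 77 \left(\left(1 + 153\right) - 86\right) = - 77 \left(154 - 86\right) = \left(-77\right) 68 = -5236$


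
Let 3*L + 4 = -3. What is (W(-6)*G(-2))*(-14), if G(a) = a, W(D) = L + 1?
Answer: -112/3 ≈ -37.333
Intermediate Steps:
L = -7/3 (L = -4/3 + (⅓)*(-3) = -4/3 - 1 = -7/3 ≈ -2.3333)
W(D) = -4/3 (W(D) = -7/3 + 1 = -4/3)
(W(-6)*G(-2))*(-14) = -4/3*(-2)*(-14) = (8/3)*(-14) = -112/3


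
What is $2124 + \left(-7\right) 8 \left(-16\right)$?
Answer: $3020$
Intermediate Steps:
$2124 + \left(-7\right) 8 \left(-16\right) = 2124 - -896 = 2124 + 896 = 3020$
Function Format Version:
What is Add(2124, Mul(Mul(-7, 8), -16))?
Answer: 3020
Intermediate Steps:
Add(2124, Mul(Mul(-7, 8), -16)) = Add(2124, Mul(-56, -16)) = Add(2124, 896) = 3020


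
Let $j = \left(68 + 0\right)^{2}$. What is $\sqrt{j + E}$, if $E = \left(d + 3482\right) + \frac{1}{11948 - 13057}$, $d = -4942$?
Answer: $\frac{15 \sqrt{17294855}}{1109} \approx 56.249$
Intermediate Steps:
$E = - \frac{1619141}{1109}$ ($E = \left(-4942 + 3482\right) + \frac{1}{11948 - 13057} = -1460 + \frac{1}{-1109} = -1460 - \frac{1}{1109} = - \frac{1619141}{1109} \approx -1460.0$)
$j = 4624$ ($j = 68^{2} = 4624$)
$\sqrt{j + E} = \sqrt{4624 - \frac{1619141}{1109}} = \sqrt{\frac{3508875}{1109}} = \frac{15 \sqrt{17294855}}{1109}$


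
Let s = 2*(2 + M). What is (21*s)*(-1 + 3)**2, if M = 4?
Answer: 1008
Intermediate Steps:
s = 12 (s = 2*(2 + 4) = 2*6 = 12)
(21*s)*(-1 + 3)**2 = (21*12)*(-1 + 3)**2 = 252*2**2 = 252*4 = 1008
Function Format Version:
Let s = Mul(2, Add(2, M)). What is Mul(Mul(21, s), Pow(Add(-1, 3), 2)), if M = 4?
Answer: 1008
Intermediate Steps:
s = 12 (s = Mul(2, Add(2, 4)) = Mul(2, 6) = 12)
Mul(Mul(21, s), Pow(Add(-1, 3), 2)) = Mul(Mul(21, 12), Pow(Add(-1, 3), 2)) = Mul(252, Pow(2, 2)) = Mul(252, 4) = 1008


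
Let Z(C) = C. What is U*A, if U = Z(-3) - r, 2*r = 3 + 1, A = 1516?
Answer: -7580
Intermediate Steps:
r = 2 (r = (3 + 1)/2 = (1/2)*4 = 2)
U = -5 (U = -3 - 1*2 = -3 - 2 = -5)
U*A = -5*1516 = -7580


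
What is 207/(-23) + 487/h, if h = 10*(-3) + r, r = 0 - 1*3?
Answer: -784/33 ≈ -23.758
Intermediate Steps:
r = -3 (r = 0 - 3 = -3)
h = -33 (h = 10*(-3) - 3 = -30 - 3 = -33)
207/(-23) + 487/h = 207/(-23) + 487/(-33) = 207*(-1/23) + 487*(-1/33) = -9 - 487/33 = -784/33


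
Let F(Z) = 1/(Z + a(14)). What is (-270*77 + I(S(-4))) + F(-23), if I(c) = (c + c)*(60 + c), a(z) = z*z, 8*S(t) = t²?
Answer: -3553765/173 ≈ -20542.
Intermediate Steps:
S(t) = t²/8
a(z) = z²
F(Z) = 1/(196 + Z) (F(Z) = 1/(Z + 14²) = 1/(Z + 196) = 1/(196 + Z))
I(c) = 2*c*(60 + c) (I(c) = (2*c)*(60 + c) = 2*c*(60 + c))
(-270*77 + I(S(-4))) + F(-23) = (-270*77 + 2*((⅛)*(-4)²)*(60 + (⅛)*(-4)²)) + 1/(196 - 23) = (-20790 + 2*((⅛)*16)*(60 + (⅛)*16)) + 1/173 = (-20790 + 2*2*(60 + 2)) + 1/173 = (-20790 + 2*2*62) + 1/173 = (-20790 + 248) + 1/173 = -20542 + 1/173 = -3553765/173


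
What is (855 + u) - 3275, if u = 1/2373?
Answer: -5742659/2373 ≈ -2420.0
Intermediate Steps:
u = 1/2373 ≈ 0.00042141
(855 + u) - 3275 = (855 + 1/2373) - 3275 = 2028916/2373 - 3275 = -5742659/2373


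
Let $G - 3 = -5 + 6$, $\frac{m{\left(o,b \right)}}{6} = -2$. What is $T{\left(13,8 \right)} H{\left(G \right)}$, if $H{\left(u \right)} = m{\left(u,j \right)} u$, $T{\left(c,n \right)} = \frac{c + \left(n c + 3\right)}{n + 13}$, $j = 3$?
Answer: $- \frac{1920}{7} \approx -274.29$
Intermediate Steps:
$m{\left(o,b \right)} = -12$ ($m{\left(o,b \right)} = 6 \left(-2\right) = -12$)
$T{\left(c,n \right)} = \frac{3 + c + c n}{13 + n}$ ($T{\left(c,n \right)} = \frac{c + \left(c n + 3\right)}{13 + n} = \frac{c + \left(3 + c n\right)}{13 + n} = \frac{3 + c + c n}{13 + n}$)
$G = 4$ ($G = 3 + \left(-5 + 6\right) = 3 + 1 = 4$)
$H{\left(u \right)} = - 12 u$
$T{\left(13,8 \right)} H{\left(G \right)} = \frac{3 + 13 + 13 \cdot 8}{13 + 8} \left(\left(-12\right) 4\right) = \frac{3 + 13 + 104}{21} \left(-48\right) = \frac{1}{21} \cdot 120 \left(-48\right) = \frac{40}{7} \left(-48\right) = - \frac{1920}{7}$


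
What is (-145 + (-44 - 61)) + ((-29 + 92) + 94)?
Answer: -93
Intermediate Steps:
(-145 + (-44 - 61)) + ((-29 + 92) + 94) = (-145 - 105) + (63 + 94) = -250 + 157 = -93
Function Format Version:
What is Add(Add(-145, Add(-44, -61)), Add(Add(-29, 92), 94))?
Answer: -93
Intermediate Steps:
Add(Add(-145, Add(-44, -61)), Add(Add(-29, 92), 94)) = Add(Add(-145, -105), Add(63, 94)) = Add(-250, 157) = -93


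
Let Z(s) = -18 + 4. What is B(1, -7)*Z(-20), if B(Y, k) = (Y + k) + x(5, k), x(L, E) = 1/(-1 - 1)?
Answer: 91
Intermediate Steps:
x(L, E) = -½ (x(L, E) = 1/(-2) = -½)
B(Y, k) = -½ + Y + k (B(Y, k) = (Y + k) - ½ = -½ + Y + k)
Z(s) = -14
B(1, -7)*Z(-20) = (-½ + 1 - 7)*(-14) = -13/2*(-14) = 91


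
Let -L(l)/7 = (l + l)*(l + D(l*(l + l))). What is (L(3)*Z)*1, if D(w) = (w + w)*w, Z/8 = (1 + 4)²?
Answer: -5468400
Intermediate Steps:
Z = 200 (Z = 8*(1 + 4)² = 8*5² = 8*25 = 200)
D(w) = 2*w² (D(w) = (2*w)*w = 2*w²)
L(l) = -14*l*(l + 8*l⁴) (L(l) = -7*(l + l)*(l + 2*(l*(l + l))²) = -7*2*l*(l + 2*(l*(2*l))²) = -7*2*l*(l + 2*(2*l²)²) = -7*2*l*(l + 2*(4*l⁴)) = -7*2*l*(l + 8*l⁴) = -14*l*(l + 8*l⁴))
(L(3)*Z)*1 = ((3²*(-14 - 112*3³))*200)*1 = ((9*(-14 - 112*27))*200)*1 = ((9*(-14 - 3024))*200)*1 = ((9*(-3038))*200)*1 = -27342*200*1 = -5468400*1 = -5468400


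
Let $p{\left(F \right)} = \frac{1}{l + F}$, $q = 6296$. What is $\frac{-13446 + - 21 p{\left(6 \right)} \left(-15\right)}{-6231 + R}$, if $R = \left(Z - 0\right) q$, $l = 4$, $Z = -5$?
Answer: $\frac{26829}{75422} \approx 0.35572$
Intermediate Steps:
$p{\left(F \right)} = \frac{1}{4 + F}$
$R = -31480$ ($R = \left(-5 - 0\right) 6296 = \left(-5 + 0\right) 6296 = \left(-5\right) 6296 = -31480$)
$\frac{-13446 + - 21 p{\left(6 \right)} \left(-15\right)}{-6231 + R} = \frac{-13446 + - \frac{21}{4 + 6} \left(-15\right)}{-6231 - 31480} = \frac{-13446 + - \frac{21}{10} \left(-15\right)}{-37711} = \left(-13446 + \left(-21\right) \frac{1}{10} \left(-15\right)\right) \left(- \frac{1}{37711}\right) = \left(-13446 - - \frac{63}{2}\right) \left(- \frac{1}{37711}\right) = \left(-13446 + \frac{63}{2}\right) \left(- \frac{1}{37711}\right) = \left(- \frac{26829}{2}\right) \left(- \frac{1}{37711}\right) = \frac{26829}{75422}$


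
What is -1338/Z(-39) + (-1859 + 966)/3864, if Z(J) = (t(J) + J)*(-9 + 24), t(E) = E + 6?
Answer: 58411/57960 ≈ 1.0078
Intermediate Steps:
t(E) = 6 + E
Z(J) = 90 + 30*J (Z(J) = ((6 + J) + J)*(-9 + 24) = (6 + 2*J)*15 = 90 + 30*J)
-1338/Z(-39) + (-1859 + 966)/3864 = -1338/(90 + 30*(-39)) + (-1859 + 966)/3864 = -1338/(90 - 1170) - 893*1/3864 = -1338/(-1080) - 893/3864 = -1338*(-1/1080) - 893/3864 = 223/180 - 893/3864 = 58411/57960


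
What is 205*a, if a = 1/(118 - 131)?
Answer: -205/13 ≈ -15.769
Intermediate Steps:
a = -1/13 (a = 1/(-13) = -1/13 ≈ -0.076923)
205*a = 205*(-1/13) = -205/13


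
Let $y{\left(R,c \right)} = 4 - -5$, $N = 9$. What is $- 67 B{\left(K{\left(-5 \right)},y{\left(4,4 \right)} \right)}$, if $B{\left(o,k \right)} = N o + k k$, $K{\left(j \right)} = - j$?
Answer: $-8442$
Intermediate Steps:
$y{\left(R,c \right)} = 9$ ($y{\left(R,c \right)} = 4 + 5 = 9$)
$B{\left(o,k \right)} = k^{2} + 9 o$ ($B{\left(o,k \right)} = 9 o + k k = 9 o + k^{2} = k^{2} + 9 o$)
$- 67 B{\left(K{\left(-5 \right)},y{\left(4,4 \right)} \right)} = - 67 \left(9^{2} + 9 \left(\left(-1\right) \left(-5\right)\right)\right) = - 67 \left(81 + 9 \cdot 5\right) = - 67 \left(81 + 45\right) = \left(-67\right) 126 = -8442$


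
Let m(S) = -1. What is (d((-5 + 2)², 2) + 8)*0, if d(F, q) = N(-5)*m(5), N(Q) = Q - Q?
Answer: 0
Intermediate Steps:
N(Q) = 0
d(F, q) = 0 (d(F, q) = 0*(-1) = 0)
(d((-5 + 2)², 2) + 8)*0 = (0 + 8)*0 = 8*0 = 0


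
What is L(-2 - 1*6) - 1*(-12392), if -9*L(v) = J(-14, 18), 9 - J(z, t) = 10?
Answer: 111529/9 ≈ 12392.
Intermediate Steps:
J(z, t) = -1 (J(z, t) = 9 - 1*10 = 9 - 10 = -1)
L(v) = ⅑ (L(v) = -⅑*(-1) = ⅑)
L(-2 - 1*6) - 1*(-12392) = ⅑ - 1*(-12392) = ⅑ + 12392 = 111529/9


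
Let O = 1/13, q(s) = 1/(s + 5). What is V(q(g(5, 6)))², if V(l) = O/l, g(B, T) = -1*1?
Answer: 16/169 ≈ 0.094675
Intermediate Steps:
g(B, T) = -1
q(s) = 1/(5 + s)
O = 1/13 ≈ 0.076923
V(l) = 1/(13*l)
V(q(g(5, 6)))² = (1/(13*(1/(5 - 1))))² = (1/(13*(1/4)))² = (1/(13*(¼)))² = ((1/13)*4)² = (4/13)² = 16/169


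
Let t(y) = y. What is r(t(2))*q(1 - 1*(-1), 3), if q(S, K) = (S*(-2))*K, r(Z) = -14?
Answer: 168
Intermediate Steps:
q(S, K) = -2*K*S (q(S, K) = (-2*S)*K = -2*K*S)
r(t(2))*q(1 - 1*(-1), 3) = -(-28)*3*(1 - 1*(-1)) = -(-28)*3*(1 + 1) = -(-28)*3*2 = -14*(-12) = 168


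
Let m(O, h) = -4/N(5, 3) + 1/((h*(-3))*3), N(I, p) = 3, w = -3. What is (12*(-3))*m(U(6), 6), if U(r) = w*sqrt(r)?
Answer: 146/3 ≈ 48.667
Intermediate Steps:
U(r) = -3*sqrt(r)
m(O, h) = -4/3 - 1/(9*h) (m(O, h) = -4/3 + 1/((h*(-3))*3) = -4*1/3 + 1/(-3*h*3) = -4/3 + 1/(-9*h) = -4/3 + 1*(-1/(9*h)) = -4/3 - 1/(9*h))
(12*(-3))*m(U(6), 6) = (12*(-3))*((1/9)*(-1 - 12*6)/6) = -4*(-1 - 72)/6 = -4*(-73)/6 = -36*(-73/54) = 146/3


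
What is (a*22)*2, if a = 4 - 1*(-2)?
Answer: 264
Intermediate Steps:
a = 6 (a = 4 + 2 = 6)
(a*22)*2 = (6*22)*2 = 132*2 = 264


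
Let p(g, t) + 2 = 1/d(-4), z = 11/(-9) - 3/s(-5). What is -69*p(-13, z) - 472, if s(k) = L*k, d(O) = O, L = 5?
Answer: -1267/4 ≈ -316.75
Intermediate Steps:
s(k) = 5*k
z = -248/225 (z = 11/(-9) - 3/(5*(-5)) = 11*(-⅑) - 3/(-25) = -11/9 - 3*(-1/25) = -11/9 + 3/25 = -248/225 ≈ -1.1022)
p(g, t) = -9/4 (p(g, t) = -2 + 1/(-4) = -2 - ¼ = -9/4)
-69*p(-13, z) - 472 = -69*(-9/4) - 472 = 621/4 - 472 = -1267/4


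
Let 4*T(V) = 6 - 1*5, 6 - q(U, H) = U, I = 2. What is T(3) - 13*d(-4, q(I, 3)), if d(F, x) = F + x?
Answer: 1/4 ≈ 0.25000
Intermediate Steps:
q(U, H) = 6 - U
T(V) = 1/4 (T(V) = (6 - 1*5)/4 = (6 - 5)/4 = (1/4)*1 = 1/4)
T(3) - 13*d(-4, q(I, 3)) = 1/4 - 13*(-4 + (6 - 1*2)) = 1/4 - 13*(-4 + (6 - 2)) = 1/4 - 13*(-4 + 4) = 1/4 - 13*0 = 1/4 + 0 = 1/4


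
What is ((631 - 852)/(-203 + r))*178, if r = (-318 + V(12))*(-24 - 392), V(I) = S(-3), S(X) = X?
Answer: -39338/133333 ≈ -0.29504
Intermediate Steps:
V(I) = -3
r = 133536 (r = (-318 - 3)*(-24 - 392) = -321*(-416) = 133536)
((631 - 852)/(-203 + r))*178 = ((631 - 852)/(-203 + 133536))*178 = -221/133333*178 = -39338/133333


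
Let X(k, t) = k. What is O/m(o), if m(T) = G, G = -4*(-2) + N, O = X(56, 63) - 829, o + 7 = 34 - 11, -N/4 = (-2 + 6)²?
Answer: 773/56 ≈ 13.804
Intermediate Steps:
N = -64 (N = -4*(-2 + 6)² = -4*4² = -4*16 = -64)
o = 16 (o = -7 + (34 - 11) = -7 + 23 = 16)
O = -773 (O = 56 - 829 = -773)
G = -56 (G = -4*(-2) - 64 = 8 - 64 = -56)
m(T) = -56
O/m(o) = -773/(-56) = -773*(-1/56) = 773/56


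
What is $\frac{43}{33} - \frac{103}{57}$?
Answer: $- \frac{316}{627} \approx -0.50399$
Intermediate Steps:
$\frac{43}{33} - \frac{103}{57} = - \frac{316}{627}$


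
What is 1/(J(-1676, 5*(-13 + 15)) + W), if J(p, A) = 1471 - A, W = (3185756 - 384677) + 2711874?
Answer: 1/5514414 ≈ 1.8134e-7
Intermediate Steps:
W = 5512953 (W = 2801079 + 2711874 = 5512953)
1/(J(-1676, 5*(-13 + 15)) + W) = 1/((1471 - 5*(-13 + 15)) + 5512953) = 1/((1471 - 5*2) + 5512953) = 1/((1471 - 1*10) + 5512953) = 1/((1471 - 10) + 5512953) = 1/(1461 + 5512953) = 1/5514414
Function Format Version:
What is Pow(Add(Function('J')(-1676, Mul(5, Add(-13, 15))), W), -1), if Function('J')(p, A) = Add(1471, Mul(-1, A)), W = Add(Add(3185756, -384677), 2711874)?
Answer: Rational(1, 5514414) ≈ 1.8134e-7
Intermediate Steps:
W = 5512953 (W = Add(2801079, 2711874) = 5512953)
Pow(Add(Function('J')(-1676, Mul(5, Add(-13, 15))), W), -1) = Pow(Add(Add(1471, Mul(-1, Mul(5, Add(-13, 15)))), 5512953), -1) = Pow(Add(Add(1471, Mul(-1, Mul(5, 2))), 5512953), -1) = Pow(Add(Add(1471, Mul(-1, 10)), 5512953), -1) = Pow(Add(Add(1471, -10), 5512953), -1) = Pow(Add(1461, 5512953), -1) = Pow(5514414, -1) = Rational(1, 5514414)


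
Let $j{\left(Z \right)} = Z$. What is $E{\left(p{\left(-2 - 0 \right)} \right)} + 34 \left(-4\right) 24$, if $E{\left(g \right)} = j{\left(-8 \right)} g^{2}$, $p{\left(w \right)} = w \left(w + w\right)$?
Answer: $-3776$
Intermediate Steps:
$p{\left(w \right)} = 2 w^{2}$ ($p{\left(w \right)} = w 2 w = 2 w^{2}$)
$E{\left(g \right)} = - 8 g^{2}$
$E{\left(p{\left(-2 - 0 \right)} \right)} + 34 \left(-4\right) 24 = - 8 \left(2 \left(-2 - 0\right)^{2}\right)^{2} + 34 \left(-4\right) 24 = - 8 \left(2 \left(-2 + 0\right)^{2}\right)^{2} - 3264 = - 8 \left(2 \left(-2\right)^{2}\right)^{2} - 3264 = - 8 \left(2 \cdot 4\right)^{2} - 3264 = - 8 \cdot 8^{2} - 3264 = \left(-8\right) 64 - 3264 = -512 - 3264 = -3776$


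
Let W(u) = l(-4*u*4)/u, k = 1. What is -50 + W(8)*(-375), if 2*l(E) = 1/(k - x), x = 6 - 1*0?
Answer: -725/16 ≈ -45.313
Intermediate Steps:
x = 6 (x = 6 + 0 = 6)
l(E) = -⅒ (l(E) = 1/(2*(1 - 1*6)) = 1/(2*(1 - 6)) = (½)/(-5) = (½)*(-⅕) = -⅒)
W(u) = -1/(10*u)
-50 + W(8)*(-375) = -50 - ⅒/8*(-375) = -50 - ⅒*⅛*(-375) = -50 - 1/80*(-375) = -50 + 75/16 = -725/16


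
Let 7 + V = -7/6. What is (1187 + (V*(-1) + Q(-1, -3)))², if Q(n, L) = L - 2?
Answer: 50993881/36 ≈ 1.4165e+6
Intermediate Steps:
Q(n, L) = -2 + L
V = -49/6 (V = -7 - 7/6 = -49/6 ≈ -8.1667)
(1187 + (V*(-1) + Q(-1, -3)))² = (1187 + (-49/6*(-1) + (-2 - 3)))² = (1187 + (49/6 - 5))² = (1187 + 19/6)² = (7141/6)² = 50993881/36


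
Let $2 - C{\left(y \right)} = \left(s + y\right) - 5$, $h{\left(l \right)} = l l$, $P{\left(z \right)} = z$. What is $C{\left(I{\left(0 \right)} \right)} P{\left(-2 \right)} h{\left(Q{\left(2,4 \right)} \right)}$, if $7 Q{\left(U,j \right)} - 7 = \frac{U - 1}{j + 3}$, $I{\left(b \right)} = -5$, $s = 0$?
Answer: $- \frac{60000}{2401} \approx -24.99$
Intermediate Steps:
$Q{\left(U,j \right)} = 1 + \frac{-1 + U}{7 \left(3 + j\right)}$ ($Q{\left(U,j \right)} = 1 + \frac{\left(U - 1\right) \frac{1}{j + 3}}{7} = 1 + \frac{\left(-1 + U\right) \frac{1}{3 + j}}{7} = 1 + \frac{\frac{1}{3 + j} \left(-1 + U\right)}{7} = 1 + \frac{-1 + U}{7 \left(3 + j\right)}$)
$h{\left(l \right)} = l^{2}$
$C{\left(y \right)} = 7 - y$ ($C{\left(y \right)} = 2 - \left(\left(0 + y\right) - 5\right) = 2 - \left(y - 5\right) = 2 - \left(-5 + y\right) = 7 - y$)
$C{\left(I{\left(0 \right)} \right)} P{\left(-2 \right)} h{\left(Q{\left(2,4 \right)} \right)} = \left(7 - -5\right) \left(-2\right) \left(\frac{20 + 2 + 7 \cdot 4}{7 \left(3 + 4\right)}\right)^{2} = \left(7 + 5\right) \left(-2\right) \left(\frac{20 + 2 + 28}{7 \cdot 7}\right)^{2} = 12 \left(-2\right) \left(\frac{1}{7} \cdot \frac{1}{7} \cdot 50\right)^{2} = - 24 \left(\frac{50}{49}\right)^{2} = \left(-24\right) \frac{2500}{2401} = - \frac{60000}{2401}$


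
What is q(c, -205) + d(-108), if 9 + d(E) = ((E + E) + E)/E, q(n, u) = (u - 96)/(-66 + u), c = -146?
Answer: -1325/271 ≈ -4.8893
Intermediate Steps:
q(n, u) = (-96 + u)/(-66 + u)
d(E) = -6 (d(E) = -9 + ((E + E) + E)/E = -9 + (2*E + E)/E = -9 + (3*E)/E = -9 + 3 = -6)
q(c, -205) + d(-108) = (-96 - 205)/(-66 - 205) - 6 = -301/(-271) - 6 = -1/271*(-301) - 6 = 301/271 - 6 = -1325/271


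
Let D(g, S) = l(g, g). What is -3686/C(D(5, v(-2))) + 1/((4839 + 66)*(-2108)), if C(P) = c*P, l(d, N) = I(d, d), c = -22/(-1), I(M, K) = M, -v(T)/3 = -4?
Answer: -762245635/22747428 ≈ -33.509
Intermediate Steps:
v(T) = 12 (v(T) = -3*(-4) = 12)
c = 22 (c = -22*(-1) = 22)
l(d, N) = d
D(g, S) = g
C(P) = 22*P
-3686/C(D(5, v(-2))) + 1/((4839 + 66)*(-2108)) = -3686/(22*5) + 1/((4839 + 66)*(-2108)) = -3686/110 - 1/2108/4905 = -3686*1/110 + (1/4905)*(-1/2108) = -1843/55 - 1/10339740 = -762245635/22747428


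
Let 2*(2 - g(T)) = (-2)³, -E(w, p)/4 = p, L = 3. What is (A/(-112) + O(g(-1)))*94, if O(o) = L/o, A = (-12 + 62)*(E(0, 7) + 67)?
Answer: -44509/28 ≈ -1589.6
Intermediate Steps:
E(w, p) = -4*p
A = 1950 (A = (-12 + 62)*(-4*7 + 67) = 50*(-28 + 67) = 50*39 = 1950)
g(T) = 6 (g(T) = 2 - ½*(-2)³ = 2 - ½*(-8) = 2 + 4 = 6)
O(o) = 3/o
(A/(-112) + O(g(-1)))*94 = (1950/(-112) + 3/6)*94 = (1950*(-1/112) + 3*(⅙))*94 = (-975/56 + ½)*94 = -947/56*94 = -44509/28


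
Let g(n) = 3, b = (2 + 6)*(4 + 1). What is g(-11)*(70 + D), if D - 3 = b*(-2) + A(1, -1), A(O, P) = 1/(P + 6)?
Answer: -102/5 ≈ -20.400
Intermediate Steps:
b = 40 (b = 8*5 = 40)
A(O, P) = 1/(6 + P)
D = -384/5 (D = 3 + (40*(-2) + 1/(6 - 1)) = 3 + (-80 + 1/5) = 3 + (-80 + ⅕) = 3 - 399/5 = -384/5 ≈ -76.800)
g(-11)*(70 + D) = 3*(70 - 384/5) = 3*(-34/5) = -102/5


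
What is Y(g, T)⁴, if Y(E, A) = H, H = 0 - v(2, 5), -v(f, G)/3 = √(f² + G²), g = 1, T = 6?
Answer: 68121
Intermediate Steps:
v(f, G) = -3*√(G² + f²) (v(f, G) = -3*√(f² + G²) = -3*√(G² + f²))
H = 3*√29 (H = 0 - (-3)*√(5² + 2²) = 0 - (-3)*√(25 + 4) = 0 - (-3)*√29 = 0 + 3*√29 = 3*√29 ≈ 16.155)
Y(E, A) = 3*√29
Y(g, T)⁴ = (3*√29)⁴ = 68121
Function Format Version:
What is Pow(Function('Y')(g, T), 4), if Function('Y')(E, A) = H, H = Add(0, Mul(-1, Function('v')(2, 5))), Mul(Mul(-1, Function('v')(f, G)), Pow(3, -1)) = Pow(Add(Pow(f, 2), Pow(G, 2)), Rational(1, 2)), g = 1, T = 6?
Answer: 68121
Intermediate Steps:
Function('v')(f, G) = Mul(-3, Pow(Add(Pow(G, 2), Pow(f, 2)), Rational(1, 2))) (Function('v')(f, G) = Mul(-3, Pow(Add(Pow(f, 2), Pow(G, 2)), Rational(1, 2))) = Mul(-3, Pow(Add(Pow(G, 2), Pow(f, 2)), Rational(1, 2))))
H = Mul(3, Pow(29, Rational(1, 2))) (H = Add(0, Mul(-1, Mul(-3, Pow(Add(Pow(5, 2), Pow(2, 2)), Rational(1, 2))))) = Add(0, Mul(-1, Mul(-3, Pow(Add(25, 4), Rational(1, 2))))) = Add(0, Mul(-1, Mul(-3, Pow(29, Rational(1, 2))))) = Add(0, Mul(3, Pow(29, Rational(1, 2)))) = Mul(3, Pow(29, Rational(1, 2))) ≈ 16.155)
Function('Y')(E, A) = Mul(3, Pow(29, Rational(1, 2)))
Pow(Function('Y')(g, T), 4) = Pow(Mul(3, Pow(29, Rational(1, 2))), 4) = 68121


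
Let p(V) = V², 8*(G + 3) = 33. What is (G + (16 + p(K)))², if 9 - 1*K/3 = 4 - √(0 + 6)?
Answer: 8722561/64 + 106605*√6/2 ≈ 2.6685e+5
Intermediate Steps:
G = 9/8 (G = -3 + (⅛)*33 = -3 + 33/8 = 9/8 ≈ 1.1250)
K = 15 + 3*√6 (K = 27 - 3*(4 - √(0 + 6)) = 27 - 3*(4 - √6) = 27 + (-12 + 3*√6) = 15 + 3*√6 ≈ 22.348)
(G + (16 + p(K)))² = (9/8 + (16 + (15 + 3*√6)²))² = (137/8 + (15 + 3*√6)²)²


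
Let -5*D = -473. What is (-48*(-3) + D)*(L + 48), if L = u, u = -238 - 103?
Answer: -349549/5 ≈ -69910.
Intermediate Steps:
D = 473/5 (D = -1/5*(-473) = 473/5 ≈ 94.600)
u = -341
L = -341
(-48*(-3) + D)*(L + 48) = (-48*(-3) + 473/5)*(-341 + 48) = (144 + 473/5)*(-293) = (1193/5)*(-293) = -349549/5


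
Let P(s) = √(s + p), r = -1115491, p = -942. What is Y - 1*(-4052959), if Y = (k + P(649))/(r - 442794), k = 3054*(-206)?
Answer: 6315665844439/1558285 - I*√293/1558285 ≈ 4.053e+6 - 1.0985e-5*I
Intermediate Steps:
k = -629124
P(s) = √(-942 + s) (P(s) = √(s - 942) = √(-942 + s))
Y = 629124/1558285 - I*√293/1558285 (Y = (-629124 + √(-942 + 649))/(-1115491 - 442794) = (-629124 + √(-293))/(-1558285) = (-629124 + I*√293)*(-1/1558285) = 629124/1558285 - I*√293/1558285 ≈ 0.40373 - 1.0985e-5*I)
Y - 1*(-4052959) = (629124/1558285 - I*√293/1558285) - 1*(-4052959) = (629124/1558285 - I*√293/1558285) + 4052959 = 6315665844439/1558285 - I*√293/1558285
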